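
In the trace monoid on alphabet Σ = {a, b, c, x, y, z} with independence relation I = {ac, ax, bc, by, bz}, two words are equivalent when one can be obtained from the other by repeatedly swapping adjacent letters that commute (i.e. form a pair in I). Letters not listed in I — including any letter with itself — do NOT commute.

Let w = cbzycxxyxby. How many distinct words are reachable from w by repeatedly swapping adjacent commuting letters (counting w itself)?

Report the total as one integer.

10

0(c) covers ∅
1(b) covers ∅
2(z) covers 0:c
3(y) covers 2:z
4(c) covers 3:y
5(x) covers 1:b, 4:c
6(x) covers 5:x
7(y) covers 6:x
8(x) covers 7:y
9(b) covers 8:x
10(y) covers 8:x
floor of heap: 0:c, 1:b
completions by unplaced set U, small U first (add the entries for U minus each lowest piece of U):
  |U|=1: {9}:1  {10}:1
  |U|=2: {9,10}:2
  |U|=3: {8,9,10}:2
  |U|=4: {7,8,9,10}:2
  |U|=5: {6,7,8,9,10}:2
  |U|=6: {5,6,7,8,9,10}:2
  |U|=7: {1,5,6,7,8,9,10}:2  {4,5,6,7,8,9,10}:2
  |U|=8: {1,4,5,6,7,8,9,10}:4  {3,4,5,6,7,8,9,10}:2
  |U|=9: {1,3,4,5,6,7,8,9,10}:6  {2,3,4,5,6,7,8,9,10}:2
  start at 0(c): 8
  start at 1(b): 2
sum over floor = 10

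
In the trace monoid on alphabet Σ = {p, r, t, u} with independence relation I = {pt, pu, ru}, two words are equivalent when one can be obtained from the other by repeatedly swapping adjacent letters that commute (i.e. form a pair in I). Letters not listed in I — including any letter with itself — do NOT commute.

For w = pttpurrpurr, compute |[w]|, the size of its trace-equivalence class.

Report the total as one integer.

0(p) covers ∅
1(t) covers ∅
2(t) covers 1:t
3(p) covers 0:p
4(u) covers 2:t
5(r) covers 2:t, 3:p
6(r) covers 5:r
7(p) covers 6:r
8(u) covers 4:u
9(r) covers 7:p
10(r) covers 9:r
floor of heap: 0:p, 1:t
completions by unplaced set U, small U first (add the entries for U minus each lowest piece of U):
  |U|=1: {8}:1  {10}:1
  |U|=2: {4,8}:1  {8,10}:2  {9,10}:1
  |U|=3: {4,8,10}:3  {7,9,10}:1  {8,9,10}:3
  |U|=4: {4,8,9,10}:6  {6,7,9,10}:1  {7,8,9,10}:4
  |U|=5: {4,7,8,9,10}:10  {5,6,7,9,10}:1  {6,7,8,9,10}:5
  |U|=6: {3,5,6,7,9,10}:1  {4,6,7,8,9,10}:15  {5,6,7,8,9,10}:6
  |U|=7: {0,3,5,6,7,9,10}:1  {3,5,6,7,8,9,10}:7  {4,5,6,7,8,9,10}:21
  |U|=8: {0,3,5,6,7,8,9,10}:8  {2,4,5,6,7,8,9,10}:21  {3,4,5,6,7,8,9,10}:28
  |U|=9: {0,3,4,5,6,7,8,9,10}:36  {1,2,4,5,6,7,8,9,10}:21  {2,3,4,5,6,7,8,9,10}:49
  start at 0(p): 70
  start at 1(t): 85
sum over floor = 155

155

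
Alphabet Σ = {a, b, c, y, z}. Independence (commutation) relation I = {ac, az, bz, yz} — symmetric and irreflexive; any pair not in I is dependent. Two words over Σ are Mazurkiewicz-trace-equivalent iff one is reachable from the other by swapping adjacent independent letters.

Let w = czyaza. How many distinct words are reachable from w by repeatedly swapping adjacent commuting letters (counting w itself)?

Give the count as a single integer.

drop 0:c onto floor
drop 1:z onto {0:c}
drop 2:y onto {0:c}
drop 3:a onto {2:y}
drop 4:z onto {1:z}
drop 5:a onto {3:a}
ground layer = {0:c}
drop-orders for the pieces not yet dropped (sum over which currently-grounded one goes next):
  1 to go: {4} 1  {5} 1
  2 to go: {1,4} 1  {3,5} 1  {4,5} 2
  3 to go: {1,4,5} 3  {2,3,5} 1  {3,4,5} 3
  4 to go: {1,3,4,5} 6  {2,3,4,5} 4
  if 0:c drops first: 10 orders

10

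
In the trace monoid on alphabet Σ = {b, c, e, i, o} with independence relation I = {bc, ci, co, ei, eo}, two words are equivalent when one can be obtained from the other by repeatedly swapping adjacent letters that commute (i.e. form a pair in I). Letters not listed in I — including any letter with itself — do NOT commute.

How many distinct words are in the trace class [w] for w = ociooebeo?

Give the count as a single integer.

drop 0:o onto floor
drop 1:c onto floor
drop 2:i onto {0:o}
drop 3:o onto {2:i}
drop 4:o onto {3:o}
drop 5:e onto {1:c}
drop 6:b onto {4:o, 5:e}
drop 7:e onto {6:b}
drop 8:o onto {6:b}
ground layer = {0:o, 1:c}
drop-orders for the pieces not yet dropped (sum over which currently-grounded one goes next):
  1 to go: {7} 1  {8} 1
  2 to go: {7,8} 2
  3 to go: {6,7,8} 2
  4 to go: {4,6,7,8} 2  {5,6,7,8} 2
  5 to go: {1,5,6,7,8} 2  {3,4,6,7,8} 2  {4,5,6,7,8} 4
  6 to go: {1,4,5,6,7,8} 6  {2,3,4,6,7,8} 2  {3,4,5,6,7,8} 6
  7 to go: {0,2,3,4,6,7,8} 2  {1,3,4,5,6,7,8} 12  {2,3,4,5,6,7,8} 8
  if 0:o drops first: 20 orders
  if 1:c drops first: 10 orders
heap linearizations: 30

30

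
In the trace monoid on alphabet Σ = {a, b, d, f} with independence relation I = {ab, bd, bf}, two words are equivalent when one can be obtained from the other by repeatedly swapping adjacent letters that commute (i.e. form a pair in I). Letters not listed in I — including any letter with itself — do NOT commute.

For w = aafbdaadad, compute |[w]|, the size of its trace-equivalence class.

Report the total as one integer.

0(a) covers ∅
1(a) covers 0:a
2(f) covers 1:a
3(b) covers ∅
4(d) covers 2:f
5(a) covers 4:d
6(a) covers 5:a
7(d) covers 6:a
8(a) covers 7:d
9(d) covers 8:a
floor of heap: 0:a, 3:b
completions by unplaced set U, small U first (add the entries for U minus each lowest piece of U):
  |U|=1: {3}:1  {9}:1
  |U|=2: {3,9}:2  {8,9}:1
  |U|=3: {3,8,9}:3  {7,8,9}:1
  |U|=4: {3,7,8,9}:4  {6,7,8,9}:1
  |U|=5: {3,6,7,8,9}:5  {5,6,7,8,9}:1
  |U|=6: {3,5,6,7,8,9}:6  {4,5,6,7,8,9}:1
  |U|=7: {2,4,5,6,7,8,9}:1  {3,4,5,6,7,8,9}:7
  |U|=8: {1,2,4,5,6,7,8,9}:1  {2,3,4,5,6,7,8,9}:8
  start at 0(a): 9
  start at 3(b): 1
sum over floor = 10

10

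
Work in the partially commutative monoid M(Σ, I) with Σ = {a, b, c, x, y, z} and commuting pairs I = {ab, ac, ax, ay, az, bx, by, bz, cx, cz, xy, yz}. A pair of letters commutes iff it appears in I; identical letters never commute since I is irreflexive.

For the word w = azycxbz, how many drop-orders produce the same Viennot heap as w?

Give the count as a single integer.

0(a) covers ∅
1(z) covers ∅
2(y) covers ∅
3(c) covers 2:y
4(x) covers 1:z
5(b) covers 3:c
6(z) covers 4:x
floor of heap: 0:a, 1:z, 2:y
completions by unplaced set U, small U first (add the entries for U minus each lowest piece of U):
  |U|=1: {0}:1  {5}:1  {6}:1
  |U|=2: {0,5}:2  {0,6}:2  {3,5}:1  {4,6}:1  {5,6}:2
  |U|=3: {0,3,5}:3  {0,4,6}:3  {0,5,6}:6  {1,4,6}:1  {2,3,5}:1  {3,5,6}:3  {4,5,6}:3
  |U|=4: {0,1,4,6}:4  {0,2,3,5}:4  {0,3,5,6}:12  {0,4,5,6}:12  {1,4,5,6}:4  {2,3,5,6}:4  {3,4,5,6}:6
  |U|=5: {0,1,4,5,6}:20  {0,2,3,5,6}:20  {0,3,4,5,6}:30  {1,3,4,5,6}:10  {2,3,4,5,6}:10
  start at 0(a): 20
  start at 1(z): 60
  start at 2(y): 60
sum over floor = 140

140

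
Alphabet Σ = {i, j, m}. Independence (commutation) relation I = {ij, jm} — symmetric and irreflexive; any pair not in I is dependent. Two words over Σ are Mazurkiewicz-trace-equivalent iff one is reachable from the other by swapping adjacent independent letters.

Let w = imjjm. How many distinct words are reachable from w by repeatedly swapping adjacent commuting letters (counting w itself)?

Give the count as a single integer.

0(i) covers ∅
1(m) covers 0:i
2(j) covers ∅
3(j) covers 2:j
4(m) covers 1:m
floor of heap: 0:i, 2:j
completions by unplaced set U, small U first (add the entries for U minus each lowest piece of U):
  |U|=1: {3}:1  {4}:1
  |U|=2: {1,4}:1  {2,3}:1  {3,4}:2
  |U|=3: {0,1,4}:1  {1,3,4}:3  {2,3,4}:3
  start at 0(i): 6
  start at 2(j): 4
sum over floor = 10

10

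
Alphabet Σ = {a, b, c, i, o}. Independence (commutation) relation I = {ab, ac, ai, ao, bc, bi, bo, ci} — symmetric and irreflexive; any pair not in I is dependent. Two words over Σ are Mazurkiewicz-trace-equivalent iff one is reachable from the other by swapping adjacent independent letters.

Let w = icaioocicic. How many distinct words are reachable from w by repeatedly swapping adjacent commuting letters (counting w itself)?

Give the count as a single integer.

piece 0:i — minimal
piece 1:c — minimal
piece 2:a — minimal
piece 3:i rests on {0:i}
piece 4:o rests on {1:c, 3:i}
piece 5:o rests on {4:o}
piece 6:c rests on {5:o}
piece 7:i rests on {5:o}
piece 8:c rests on {6:c}
piece 9:i rests on {7:i}
piece 10:c rests on {8:c}
minimal pieces: {0:i, 1:c, 2:a}
ways to finish when only these pieces remain (= sum over removing one remaining piece with nothing left below it):
  1 left: {2}→1  {9}→1  {10}→1
  2 left: {2,9}→2  {2,10}→2  {7,9}→1  {8,10}→1  {9,10}→2
  3 left: {2,7,9}→3  {2,8,10}→3  {2,9,10}→6  {6,8,10}→1  {7,9,10}→3  {8,9,10}→3
  4 left: {2,6,8,10}→4  {2,7,9,10}→12  {2,8,9,10}→12  {6,8,9,10}→4  {7,8,9,10}→6
  5 left: {2,6,8,9,10}→20  {2,7,8,9,10}→30  {6,7,8,9,10}→10
  6 left: {2,6,7,8,9,10}→60  {5,6,7,8,9,10}→10
  7 left: {2,5,6,7,8,9,10}→70  {4,5,6,7,8,9,10}→10
  8 left: {1,4,5,6,7,8,9,10}→10  {2,4,5,6,7,8,9,10}→80  {3,4,5,6,7,8,9,10}→10
  9 left: {0,3,4,5,6,7,8,9,10}→10  {1,2,4,5,6,7,8,9,10}→90  {1,3,4,5,6,7,8,9,10}→20  {2,3,4,5,6,7,8,9,10}→90
  placing 0:i first → 200 extensions
  placing 1:c first → 100 extensions
  placing 2:a first → 30 extensions
total linear extensions = 330

330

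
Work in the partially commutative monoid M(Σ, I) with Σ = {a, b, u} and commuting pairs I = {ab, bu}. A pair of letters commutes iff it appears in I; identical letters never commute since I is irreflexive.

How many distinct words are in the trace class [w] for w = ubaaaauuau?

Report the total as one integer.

drop 0:u onto floor
drop 1:b onto floor
drop 2:a onto {0:u}
drop 3:a onto {2:a}
drop 4:a onto {3:a}
drop 5:a onto {4:a}
drop 6:u onto {5:a}
drop 7:u onto {6:u}
drop 8:a onto {7:u}
drop 9:u onto {8:a}
ground layer = {0:u, 1:b}
drop-orders for the pieces not yet dropped (sum over which currently-grounded one goes next):
  1 to go: {1} 1  {9} 1
  2 to go: {1,9} 2  {8,9} 1
  3 to go: {1,8,9} 3  {7,8,9} 1
  4 to go: {1,7,8,9} 4  {6,7,8,9} 1
  5 to go: {1,6,7,8,9} 5  {5,6,7,8,9} 1
  6 to go: {1,5,6,7,8,9} 6  {4,5,6,7,8,9} 1
  7 to go: {1,4,5,6,7,8,9} 7  {3,4,5,6,7,8,9} 1
  8 to go: {1,3,4,5,6,7,8,9} 8  {2,3,4,5,6,7,8,9} 1
  if 0:u drops first: 9 orders
  if 1:b drops first: 1 orders
heap linearizations: 10

10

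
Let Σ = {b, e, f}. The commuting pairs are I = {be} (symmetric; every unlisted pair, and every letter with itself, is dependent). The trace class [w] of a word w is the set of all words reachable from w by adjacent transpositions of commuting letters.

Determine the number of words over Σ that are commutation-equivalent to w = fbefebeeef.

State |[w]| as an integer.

#0=f has no predecessor
#1=b depends on [0:f]
#2=e depends on [0:f]
#3=f depends on [1:b, 2:e]
#4=e depends on [3:f]
#5=b depends on [3:f]
#6=e depends on [4:e]
#7=e depends on [6:e]
#8=e depends on [7:e]
#9=f depends on [5:b, 8:e]
sources: [0:f]
N(rest) = Σ N(rest − s) over sources s of rest; N(one piece) = 1:
  size 1 → [9]=1
  size 2 → [5,9]=1  [8,9]=1
  size 3 → [5,8,9]=2  [7,8,9]=1
  size 4 → [5,7,8,9]=3  [6,7,8,9]=1
  size 5 → [4,6,7,8,9]=1  [5,6,7,8,9]=4
  size 6 → [4,5,6,7,8,9]=5
  size 7 → [3,4,5,6,7,8,9]=5
  size 8 → [1,3,4,5,6,7,8,9]=5  [2,3,4,5,6,7,8,9]=5
  first=0(f) contributes 10

10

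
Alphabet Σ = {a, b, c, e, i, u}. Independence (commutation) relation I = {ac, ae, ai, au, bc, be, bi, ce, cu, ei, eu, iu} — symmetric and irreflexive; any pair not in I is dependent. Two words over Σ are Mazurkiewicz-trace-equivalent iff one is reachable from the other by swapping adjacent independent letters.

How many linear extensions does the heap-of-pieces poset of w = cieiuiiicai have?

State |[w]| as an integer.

0(c) covers ∅
1(i) covers 0:c
2(e) covers ∅
3(i) covers 1:i
4(u) covers ∅
5(i) covers 3:i
6(i) covers 5:i
7(i) covers 6:i
8(c) covers 7:i
9(a) covers ∅
10(i) covers 8:c
floor of heap: 0:c, 2:e, 4:u, 9:a
completions by unplaced set U, small U first (add the entries for U minus each lowest piece of U):
  |U|=1: {2}:1  {4}:1  {9}:1  {10}:1
  |U|=2: {2,4}:2  {2,9}:2  {2,10}:2  {4,9}:2  {4,10}:2  {8,10}:1  {9,10}:2
  |U|=3: {2,4,9}:6  {2,4,10}:6  {2,8,10}:3  {2,9,10}:6  {4,8,10}:3  {4,9,10}:6  {7,8,10}:1  {8,9,10}:3
  |U|=4: {2,4,8,10}:12  {2,4,9,10}:24  {2,7,8,10}:4  {2,8,9,10}:12  {4,7,8,10}:4  {4,8,9,10}:12  {6,7,8,10}:1  {7,8,9,10}:4
  |U|=5: {2,4,7,8,10}:20  {2,4,8,9,10}:60  {2,6,7,8,10}:5  {2,7,8,9,10}:20  {4,6,7,8,10}:5  {4,7,8,9,10}:20  {5,6,7,8,10}:1  {6,7,8,9,10}:5
  |U|=6: {2,4,6,7,8,10}:30  {2,4,7,8,9,10}:120  {2,5,6,7,8,10}:6  {2,6,7,8,9,10}:30  {3,5,6,7,8,10}:1  {4,5,6,7,8,10}:6  {4,6,7,8,9,10}:30  {5,6,7,8,9,10}:6
  |U|=7: {1,3,5,6,7,8,10}:1  {2,3,5,6,7,8,10}:7  {2,4,5,6,7,8,10}:42  {2,4,6,7,8,9,10}:210  {2,5,6,7,8,9,10}:42  {3,4,5,6,7,8,10}:7  {3,5,6,7,8,9,10}:7  {4,5,6,7,8,9,10}:42
  |U|=8: {0,1,3,5,6,7,8,10}:1  {1,2,3,5,6,7,8,10}:8  {1,3,4,5,6,7,8,10}:8  {1,3,5,6,7,8,9,10}:8  {2,3,4,5,6,7,8,10}:56  {2,3,5,6,7,8,9,10}:56  {2,4,5,6,7,8,9,10}:336  {3,4,5,6,7,8,9,10}:56
  |U|=9: {0,1,2,3,5,6,7,8,10}:9  {0,1,3,4,5,6,7,8,10}:9  {0,1,3,5,6,7,8,9,10}:9  {1,2,3,4,5,6,7,8,10}:72  {1,2,3,5,6,7,8,9,10}:72  {1,3,4,5,6,7,8,9,10}:72  {2,3,4,5,6,7,8,9,10}:504
  start at 0(c): 720
  start at 2(e): 90
  start at 4(u): 90
  start at 9(a): 90
sum over floor = 990

990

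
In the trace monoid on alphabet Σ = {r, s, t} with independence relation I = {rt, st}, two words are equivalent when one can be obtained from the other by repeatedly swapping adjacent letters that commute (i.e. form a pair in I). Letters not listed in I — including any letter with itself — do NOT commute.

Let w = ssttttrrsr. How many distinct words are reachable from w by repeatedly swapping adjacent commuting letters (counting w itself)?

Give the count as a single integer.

210

piece 0:s — minimal
piece 1:s rests on {0:s}
piece 2:t — minimal
piece 3:t rests on {2:t}
piece 4:t rests on {3:t}
piece 5:t rests on {4:t}
piece 6:r rests on {1:s}
piece 7:r rests on {6:r}
piece 8:s rests on {7:r}
piece 9:r rests on {8:s}
minimal pieces: {0:s, 2:t}
ways to finish when only these pieces remain (= sum over removing one remaining piece with nothing left below it):
  1 left: {5}→1  {9}→1
  2 left: {4,5}→1  {5,9}→2  {8,9}→1
  3 left: {3,4,5}→1  {4,5,9}→3  {5,8,9}→3  {7,8,9}→1
  4 left: {2,3,4,5}→1  {3,4,5,9}→4  {4,5,8,9}→6  {5,7,8,9}→4  {6,7,8,9}→1
  5 left: {1,6,7,8,9}→1  {2,3,4,5,9}→5  {3,4,5,8,9}→10  {4,5,7,8,9}→10  {5,6,7,8,9}→5
  6 left: {0,1,6,7,8,9}→1  {1,5,6,7,8,9}→6  {2,3,4,5,8,9}→15  {3,4,5,7,8,9}→20  {4,5,6,7,8,9}→15
  7 left: {0,1,5,6,7,8,9}→7  {1,4,5,6,7,8,9}→21  {2,3,4,5,7,8,9}→35  {3,4,5,6,7,8,9}→35
  8 left: {0,1,4,5,6,7,8,9}→28  {1,3,4,5,6,7,8,9}→56  {2,3,4,5,6,7,8,9}→70
  placing 0:s first → 126 extensions
  placing 2:t first → 84 extensions
total linear extensions = 210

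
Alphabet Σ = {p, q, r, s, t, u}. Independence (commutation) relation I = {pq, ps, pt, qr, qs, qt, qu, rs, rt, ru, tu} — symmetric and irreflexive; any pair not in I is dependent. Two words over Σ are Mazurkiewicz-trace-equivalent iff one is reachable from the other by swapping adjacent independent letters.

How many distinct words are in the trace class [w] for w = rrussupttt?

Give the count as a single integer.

285

drop 0:r onto floor
drop 1:r onto {0:r}
drop 2:u onto floor
drop 3:s onto {2:u}
drop 4:s onto {3:s}
drop 5:u onto {4:s}
drop 6:p onto {1:r, 5:u}
drop 7:t onto {4:s}
drop 8:t onto {7:t}
drop 9:t onto {8:t}
ground layer = {0:r, 2:u}
drop-orders for the pieces not yet dropped (sum over which currently-grounded one goes next):
  1 to go: {6} 1  {9} 1
  2 to go: {1,6} 1  {5,6} 1  {6,9} 2  {8,9} 1
  3 to go: {0,1,6} 1  {1,5,6} 2  {1,6,9} 3  {5,6,9} 3  {6,8,9} 3  {7,8,9} 1
  4 to go: {0,1,5,6} 3  {0,1,6,9} 4  {1,5,6,9} 8  {1,6,8,9} 6  {5,6,8,9} 6  {6,7,8,9} 4
  5 to go: {0,1,5,6,9} 15  {0,1,6,8,9} 10  {1,5,6,8,9} 20  {1,6,7,8,9} 10  {5,6,7,8,9} 10
  6 to go: {0,1,5,6,8,9} 45  {0,1,6,7,8,9} 20  {1,5,6,7,8,9} 40  {4,5,6,7,8,9} 10
  7 to go: {0,1,5,6,7,8,9} 105  {1,4,5,6,7,8,9} 50  {3,4,5,6,7,8,9} 10
  8 to go: {0,1,4,5,6,7,8,9} 155  {1,3,4,5,6,7,8,9} 60  {2,3,4,5,6,7,8,9} 10
  if 0:r drops first: 70 orders
  if 2:u drops first: 215 orders
heap linearizations: 285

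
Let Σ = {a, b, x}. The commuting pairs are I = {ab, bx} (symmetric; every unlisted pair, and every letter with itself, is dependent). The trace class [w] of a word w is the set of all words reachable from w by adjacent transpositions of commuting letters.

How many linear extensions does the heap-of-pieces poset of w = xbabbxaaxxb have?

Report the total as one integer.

#0=x has no predecessor
#1=b has no predecessor
#2=a depends on [0:x]
#3=b depends on [1:b]
#4=b depends on [3:b]
#5=x depends on [2:a]
#6=a depends on [5:x]
#7=a depends on [6:a]
#8=x depends on [7:a]
#9=x depends on [8:x]
#10=b depends on [4:b]
sources: [0:x, 1:b]
N(rest) = Σ N(rest − s) over sources s of rest; N(one piece) = 1:
  size 1 → [9]=1  [10]=1
  size 2 → [4,10]=1  [8,9]=1  [9,10]=2
  size 3 → [3,4,10]=1  [4,9,10]=3  [7,8,9]=1  [8,9,10]=3
  size 4 → [1,3,4,10]=1  [3,4,9,10]=4  [4,8,9,10]=6  [6,7,8,9]=1  [7,8,9,10]=4
  size 5 → [1,3,4,9,10]=5  [3,4,8,9,10]=10  [4,7,8,9,10]=10  [5,6,7,8,9]=1  [6,7,8,9,10]=5
  size 6 → [1,3,4,8,9,10]=15  [2,5,6,7,8,9]=1  [3,4,7,8,9,10]=20  [4,6,7,8,9,10]=15  [5,6,7,8,9,10]=6
  size 7 → [0,2,5,6,7,8,9]=1  [1,3,4,7,8,9,10]=35  [2,5,6,7,8,9,10]=7  [3,4,6,7,8,9,10]=35  [4,5,6,7,8,9,10]=21
  size 8 → [0,2,5,6,7,8,9,10]=8  [1,3,4,6,7,8,9,10]=70  [2,4,5,6,7,8,9,10]=28  [3,4,5,6,7,8,9,10]=56
  size 9 → [0,2,4,5,6,7,8,9,10]=36  [1,3,4,5,6,7,8,9,10]=126  [2,3,4,5,6,7,8,9,10]=84
  first=0(x) contributes 210
  first=1(b) contributes 120
|[w]| = 330

330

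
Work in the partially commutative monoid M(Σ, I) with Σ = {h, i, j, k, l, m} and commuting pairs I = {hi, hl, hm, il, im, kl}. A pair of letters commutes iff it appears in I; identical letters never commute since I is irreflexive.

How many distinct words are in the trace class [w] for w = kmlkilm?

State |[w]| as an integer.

drop 0:k onto floor
drop 1:m onto {0:k}
drop 2:l onto {1:m}
drop 3:k onto {1:m}
drop 4:i onto {3:k}
drop 5:l onto {2:l}
drop 6:m onto {3:k, 5:l}
ground layer = {0:k}
drop-orders for the pieces not yet dropped (sum over which currently-grounded one goes next):
  1 to go: {4} 1  {6} 1
  2 to go: {4,6} 2  {5,6} 1
  3 to go: {2,5,6} 1  {3,4,6} 2  {4,5,6} 3
  4 to go: {2,4,5,6} 4  {3,4,5,6} 5
  5 to go: {2,3,4,5,6} 9
  if 0:k drops first: 9 orders

9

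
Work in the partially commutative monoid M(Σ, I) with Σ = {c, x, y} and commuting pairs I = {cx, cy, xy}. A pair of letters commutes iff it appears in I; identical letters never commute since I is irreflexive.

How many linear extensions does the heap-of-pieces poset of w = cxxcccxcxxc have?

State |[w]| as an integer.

#0=c has no predecessor
#1=x has no predecessor
#2=x depends on [1:x]
#3=c depends on [0:c]
#4=c depends on [3:c]
#5=c depends on [4:c]
#6=x depends on [2:x]
#7=c depends on [5:c]
#8=x depends on [6:x]
#9=x depends on [8:x]
#10=c depends on [7:c]
sources: [0:c, 1:x]
N(rest) = Σ N(rest − s) over sources s of rest; N(one piece) = 1:
  size 1 → [9]=1  [10]=1
  size 2 → [7,10]=1  [8,9]=1  [9,10]=2
  size 3 → [5,7,10]=1  [6,8,9]=1  [7,9,10]=3  [8,9,10]=3
  size 4 → [2,6,8,9]=1  [4,5,7,10]=1  [5,7,9,10]=4  [6,8,9,10]=4  [7,8,9,10]=6
  size 5 → [1,2,6,8,9]=1  [2,6,8,9,10]=5  [3,4,5,7,10]=1  [4,5,7,9,10]=5  [5,7,8,9,10]=10  [6,7,8,9,10]=10
  size 6 → [0,3,4,5,7,10]=1  [1,2,6,8,9,10]=6  [2,6,7,8,9,10]=15  [3,4,5,7,9,10]=6  [4,5,7,8,9,10]=15  [5,6,7,8,9,10]=20
  size 7 → [0,3,4,5,7,9,10]=7  [1,2,6,7,8,9,10]=21  [2,5,6,7,8,9,10]=35  [3,4,5,7,8,9,10]=21  [4,5,6,7,8,9,10]=35
  size 8 → [0,3,4,5,7,8,9,10]=28  [1,2,5,6,7,8,9,10]=56  [2,4,5,6,7,8,9,10]=70  [3,4,5,6,7,8,9,10]=56
  size 9 → [0,3,4,5,6,7,8,9,10]=84  [1,2,4,5,6,7,8,9,10]=126  [2,3,4,5,6,7,8,9,10]=126
  first=0(c) contributes 252
  first=1(x) contributes 210
|[w]| = 462

462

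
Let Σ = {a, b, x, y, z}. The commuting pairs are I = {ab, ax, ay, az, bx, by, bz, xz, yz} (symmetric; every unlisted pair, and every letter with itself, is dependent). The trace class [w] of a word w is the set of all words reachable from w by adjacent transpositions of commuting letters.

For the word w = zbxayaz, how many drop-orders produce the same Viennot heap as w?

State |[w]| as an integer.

#0=z has no predecessor
#1=b has no predecessor
#2=x has no predecessor
#3=a has no predecessor
#4=y depends on [2:x]
#5=a depends on [3:a]
#6=z depends on [0:z]
sources: [0:z, 1:b, 2:x, 3:a]
N(rest) = Σ N(rest − s) over sources s of rest; N(one piece) = 1:
  size 1 → [1]=1  [4]=1  [5]=1  [6]=1
  size 2 → [0,6]=1  [1,4]=2  [1,5]=2  [1,6]=2  [2,4]=1  [3,5]=1  [4,5]=2  [4,6]=2  [5,6]=2
  size 3 → [0,1,6]=3  [0,4,6]=3  [0,5,6]=3  [1,2,4]=3  [1,3,5]=3  [1,4,5]=6  [1,4,6]=6  [1,5,6]=6  [2,4,5]=3  [2,4,6]=3  [3,4,5]=3  [3,5,6]=3  [4,5,6]=6
  size 4 → [0,1,4,6]=12  [0,1,5,6]=12  [0,2,4,6]=6  [0,3,5,6]=6  [0,4,5,6]=12  [1,2,4,5]=12  [1,2,4,6]=12  [1,3,4,5]=12  [1,3,5,6]=12  [1,4,5,6]=24  [2,3,4,5]=6  [2,4,5,6]=12  [3,4,5,6]=12
  size 5 → [0,1,2,4,6]=30  [0,1,3,5,6]=30  [0,1,4,5,6]=60  [0,2,4,5,6]=30  [0,3,4,5,6]=30  [1,2,3,4,5]=30  [1,2,4,5,6]=60  [1,3,4,5,6]=60  [2,3,4,5,6]=30
  first=0(z) contributes 180
  first=1(b) contributes 90
  first=2(x) contributes 180
  first=3(a) contributes 180
|[w]| = 630

630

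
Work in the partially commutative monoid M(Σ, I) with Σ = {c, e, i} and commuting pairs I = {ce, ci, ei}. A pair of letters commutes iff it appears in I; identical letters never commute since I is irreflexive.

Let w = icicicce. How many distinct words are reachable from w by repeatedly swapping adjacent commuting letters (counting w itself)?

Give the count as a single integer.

piece 0:i — minimal
piece 1:c — minimal
piece 2:i rests on {0:i}
piece 3:c rests on {1:c}
piece 4:i rests on {2:i}
piece 5:c rests on {3:c}
piece 6:c rests on {5:c}
piece 7:e — minimal
minimal pieces: {0:i, 1:c, 7:e}
ways to finish when only these pieces remain (= sum over removing one remaining piece with nothing left below it):
  1 left: {4}→1  {6}→1  {7}→1
  2 left: {2,4}→1  {4,6}→2  {4,7}→2  {5,6}→1  {6,7}→2
  3 left: {0,2,4}→1  {2,4,6}→3  {2,4,7}→3  {3,5,6}→1  {4,5,6}→3  {4,6,7}→6  {5,6,7}→3
  4 left: {0,2,4,6}→4  {0,2,4,7}→4  {1,3,5,6}→1  {2,4,5,6}→6  {2,4,6,7}→12  {3,4,5,6}→4  {3,5,6,7}→4  {4,5,6,7}→12
  5 left: {0,2,4,5,6}→10  {0,2,4,6,7}→20  {1,3,4,5,6}→5  {1,3,5,6,7}→5  {2,3,4,5,6}→10  {2,4,5,6,7}→30  {3,4,5,6,7}→20
  6 left: {0,2,3,4,5,6}→20  {0,2,4,5,6,7}→60  {1,2,3,4,5,6}→15  {1,3,4,5,6,7}→30  {2,3,4,5,6,7}→60
  placing 0:i first → 105 extensions
  placing 1:c first → 140 extensions
  placing 7:e first → 35 extensions
total linear extensions = 280

280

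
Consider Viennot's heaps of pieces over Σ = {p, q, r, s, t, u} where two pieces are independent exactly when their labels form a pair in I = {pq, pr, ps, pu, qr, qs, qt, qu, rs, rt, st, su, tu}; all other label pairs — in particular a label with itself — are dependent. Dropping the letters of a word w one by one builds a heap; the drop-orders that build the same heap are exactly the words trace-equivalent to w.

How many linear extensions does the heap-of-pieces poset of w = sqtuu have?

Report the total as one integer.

60

drop 0:s onto floor
drop 1:q onto floor
drop 2:t onto floor
drop 3:u onto floor
drop 4:u onto {3:u}
ground layer = {0:s, 1:q, 2:t, 3:u}
drop-orders for the pieces not yet dropped (sum over which currently-grounded one goes next):
  1 to go: {0} 1  {1} 1  {2} 1  {4} 1
  2 to go: {0,1} 2  {0,2} 2  {0,4} 2  {1,2} 2  {1,4} 2  {2,4} 2  {3,4} 1
  3 to go: {0,1,2} 6  {0,1,4} 6  {0,2,4} 6  {0,3,4} 3  {1,2,4} 6  {1,3,4} 3  {2,3,4} 3
  if 0:s drops first: 12 orders
  if 1:q drops first: 12 orders
  if 2:t drops first: 12 orders
  if 3:u drops first: 24 orders
heap linearizations: 60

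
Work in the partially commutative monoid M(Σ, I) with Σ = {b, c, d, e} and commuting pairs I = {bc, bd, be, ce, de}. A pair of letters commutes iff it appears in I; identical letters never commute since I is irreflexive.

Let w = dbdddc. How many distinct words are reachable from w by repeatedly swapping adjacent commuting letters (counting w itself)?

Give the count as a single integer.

piece 0:d — minimal
piece 1:b — minimal
piece 2:d rests on {0:d}
piece 3:d rests on {2:d}
piece 4:d rests on {3:d}
piece 5:c rests on {4:d}
minimal pieces: {0:d, 1:b}
ways to finish when only these pieces remain (= sum over removing one remaining piece with nothing left below it):
  1 left: {1}→1  {5}→1
  2 left: {1,5}→2  {4,5}→1
  3 left: {1,4,5}→3  {3,4,5}→1
  4 left: {1,3,4,5}→4  {2,3,4,5}→1
  placing 0:d first → 5 extensions
  placing 1:b first → 1 extensions
total linear extensions = 6

6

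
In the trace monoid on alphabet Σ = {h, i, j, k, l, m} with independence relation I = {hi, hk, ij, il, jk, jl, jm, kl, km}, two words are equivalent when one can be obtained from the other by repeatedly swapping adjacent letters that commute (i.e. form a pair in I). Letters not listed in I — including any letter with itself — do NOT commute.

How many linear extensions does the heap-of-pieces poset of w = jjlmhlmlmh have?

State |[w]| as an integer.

#0=j has no predecessor
#1=j depends on [0:j]
#2=l has no predecessor
#3=m depends on [2:l]
#4=h depends on [1:j, 3:m]
#5=l depends on [4:h]
#6=m depends on [5:l]
#7=l depends on [6:m]
#8=m depends on [7:l]
#9=h depends on [8:m]
sources: [0:j, 2:l]
N(rest) = Σ N(rest − s) over sources s of rest; N(one piece) = 1:
  size 1 → [9]=1
  size 2 → [8,9]=1
  size 3 → [7,8,9]=1
  size 4 → [6,7,8,9]=1
  size 5 → [5,6,7,8,9]=1
  size 6 → [4,5,6,7,8,9]=1
  size 7 → [1,4,5,6,7,8,9]=1  [3,4,5,6,7,8,9]=1
  size 8 → [0,1,4,5,6,7,8,9]=1  [1,3,4,5,6,7,8,9]=2  [2,3,4,5,6,7,8,9]=1
  first=0(j) contributes 3
  first=2(l) contributes 3
|[w]| = 6

6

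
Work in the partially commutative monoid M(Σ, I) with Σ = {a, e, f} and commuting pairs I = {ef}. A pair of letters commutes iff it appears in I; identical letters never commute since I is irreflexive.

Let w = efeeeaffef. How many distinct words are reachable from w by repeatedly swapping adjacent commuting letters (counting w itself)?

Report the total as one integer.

20

piece 0:e — minimal
piece 1:f — minimal
piece 2:e rests on {0:e}
piece 3:e rests on {2:e}
piece 4:e rests on {3:e}
piece 5:a rests on {1:f, 4:e}
piece 6:f rests on {5:a}
piece 7:f rests on {6:f}
piece 8:e rests on {5:a}
piece 9:f rests on {7:f}
minimal pieces: {0:e, 1:f}
ways to finish when only these pieces remain (= sum over removing one remaining piece with nothing left below it):
  1 left: {8}→1  {9}→1
  2 left: {7,9}→1  {8,9}→2
  3 left: {6,7,9}→1  {7,8,9}→3
  4 left: {6,7,8,9}→4
  5 left: {5,6,7,8,9}→4
  6 left: {1,5,6,7,8,9}→4  {4,5,6,7,8,9}→4
  7 left: {1,4,5,6,7,8,9}→8  {3,4,5,6,7,8,9}→4
  8 left: {1,3,4,5,6,7,8,9}→12  {2,3,4,5,6,7,8,9}→4
  placing 0:e first → 16 extensions
  placing 1:f first → 4 extensions
total linear extensions = 20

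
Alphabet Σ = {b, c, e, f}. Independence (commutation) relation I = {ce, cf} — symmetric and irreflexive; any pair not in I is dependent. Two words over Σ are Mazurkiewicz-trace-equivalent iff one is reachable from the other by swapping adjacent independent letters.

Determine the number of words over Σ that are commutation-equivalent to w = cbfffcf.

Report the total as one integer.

5

#0=c has no predecessor
#1=b depends on [0:c]
#2=f depends on [1:b]
#3=f depends on [2:f]
#4=f depends on [3:f]
#5=c depends on [1:b]
#6=f depends on [4:f]
sources: [0:c]
N(rest) = Σ N(rest − s) over sources s of rest; N(one piece) = 1:
  size 1 → [5]=1  [6]=1
  size 2 → [4,6]=1  [5,6]=2
  size 3 → [3,4,6]=1  [4,5,6]=3
  size 4 → [2,3,4,6]=1  [3,4,5,6]=4
  size 5 → [2,3,4,5,6]=5
  first=0(c) contributes 5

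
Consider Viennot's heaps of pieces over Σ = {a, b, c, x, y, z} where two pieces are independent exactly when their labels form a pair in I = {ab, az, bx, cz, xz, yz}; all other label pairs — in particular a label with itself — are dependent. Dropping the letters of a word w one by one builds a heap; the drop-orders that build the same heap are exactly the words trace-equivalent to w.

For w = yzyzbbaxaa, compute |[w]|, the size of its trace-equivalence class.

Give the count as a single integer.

185

piece 0:y — minimal
piece 1:z — minimal
piece 2:y rests on {0:y}
piece 3:z rests on {1:z}
piece 4:b rests on {2:y, 3:z}
piece 5:b rests on {4:b}
piece 6:a rests on {2:y}
piece 7:x rests on {6:a}
piece 8:a rests on {7:x}
piece 9:a rests on {8:a}
minimal pieces: {0:y, 1:z}
ways to finish when only these pieces remain (= sum over removing one remaining piece with nothing left below it):
  1 left: {5}→1  {9}→1
  2 left: {4,5}→1  {5,9}→2  {8,9}→1
  3 left: {3,4,5}→1  {4,5,9}→3  {5,8,9}→3  {7,8,9}→1
  4 left: {1,3,4,5}→1  {3,4,5,9}→4  {4,5,8,9}→6  {5,7,8,9}→4  {6,7,8,9}→1
  5 left: {1,3,4,5,9}→5  {3,4,5,8,9}→10  {4,5,7,8,9}→10  {5,6,7,8,9}→5
  6 left: {1,3,4,5,8,9}→15  {3,4,5,7,8,9}→20  {4,5,6,7,8,9}→15
  7 left: {1,3,4,5,7,8,9}→35  {2,4,5,6,7,8,9}→15  {3,4,5,6,7,8,9}→35
  8 left: {0,2,4,5,6,7,8,9}→15  {1,3,4,5,6,7,8,9}→70  {2,3,4,5,6,7,8,9}→50
  placing 0:y first → 120 extensions
  placing 1:z first → 65 extensions
total linear extensions = 185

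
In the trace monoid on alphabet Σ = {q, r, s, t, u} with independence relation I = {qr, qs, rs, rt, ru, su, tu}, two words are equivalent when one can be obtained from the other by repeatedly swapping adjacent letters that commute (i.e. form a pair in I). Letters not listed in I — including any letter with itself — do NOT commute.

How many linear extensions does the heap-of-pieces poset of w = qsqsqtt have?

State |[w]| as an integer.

0(q) covers ∅
1(s) covers ∅
2(q) covers 0:q
3(s) covers 1:s
4(q) covers 2:q
5(t) covers 3:s, 4:q
6(t) covers 5:t
floor of heap: 0:q, 1:s
completions by unplaced set U, small U first (add the entries for U minus each lowest piece of U):
  |U|=1: {6}:1
  |U|=2: {5,6}:1
  |U|=3: {3,5,6}:1  {4,5,6}:1
  |U|=4: {1,3,5,6}:1  {2,4,5,6}:1  {3,4,5,6}:2
  |U|=5: {0,2,4,5,6}:1  {1,3,4,5,6}:3  {2,3,4,5,6}:3
  start at 0(q): 6
  start at 1(s): 4
sum over floor = 10

10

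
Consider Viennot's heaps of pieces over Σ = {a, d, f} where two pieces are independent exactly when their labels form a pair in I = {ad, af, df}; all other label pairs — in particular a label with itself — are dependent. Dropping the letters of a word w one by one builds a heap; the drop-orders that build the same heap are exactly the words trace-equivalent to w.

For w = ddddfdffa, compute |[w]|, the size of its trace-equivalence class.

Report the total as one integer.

504

0(d) covers ∅
1(d) covers 0:d
2(d) covers 1:d
3(d) covers 2:d
4(f) covers ∅
5(d) covers 3:d
6(f) covers 4:f
7(f) covers 6:f
8(a) covers ∅
floor of heap: 0:d, 4:f, 8:a
completions by unplaced set U, small U first (add the entries for U minus each lowest piece of U):
  |U|=1: {5}:1  {7}:1  {8}:1
  |U|=2: {3,5}:1  {5,7}:2  {5,8}:2  {6,7}:1  {7,8}:2
  |U|=3: {2,3,5}:1  {3,5,7}:3  {3,5,8}:3  {4,6,7}:1  {5,6,7}:3  {5,7,8}:6  {6,7,8}:3
  |U|=4: {1,2,3,5}:1  {2,3,5,7}:4  {2,3,5,8}:4  {3,5,6,7}:6  {3,5,7,8}:12  {4,5,6,7}:4  {4,6,7,8}:4  {5,6,7,8}:12
  |U|=5: {0,1,2,3,5}:1  {1,2,3,5,7}:5  {1,2,3,5,8}:5  {2,3,5,6,7}:10  {2,3,5,7,8}:20  {3,4,5,6,7}:10  {3,5,6,7,8}:30  {4,5,6,7,8}:20
  |U|=6: {0,1,2,3,5,7}:6  {0,1,2,3,5,8}:6  {1,2,3,5,6,7}:15  {1,2,3,5,7,8}:30  {2,3,4,5,6,7}:20  {2,3,5,6,7,8}:60  {3,4,5,6,7,8}:60
  |U|=7: {0,1,2,3,5,6,7}:21  {0,1,2,3,5,7,8}:42  {1,2,3,4,5,6,7}:35  {1,2,3,5,6,7,8}:105  {2,3,4,5,6,7,8}:140
  start at 0(d): 280
  start at 4(f): 168
  start at 8(a): 56
sum over floor = 504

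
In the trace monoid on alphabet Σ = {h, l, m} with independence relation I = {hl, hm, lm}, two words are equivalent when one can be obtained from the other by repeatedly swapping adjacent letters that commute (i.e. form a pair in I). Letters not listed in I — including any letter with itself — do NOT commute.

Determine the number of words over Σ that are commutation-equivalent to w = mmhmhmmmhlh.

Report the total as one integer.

2310

0(m) covers ∅
1(m) covers 0:m
2(h) covers ∅
3(m) covers 1:m
4(h) covers 2:h
5(m) covers 3:m
6(m) covers 5:m
7(m) covers 6:m
8(h) covers 4:h
9(l) covers ∅
10(h) covers 8:h
floor of heap: 0:m, 2:h, 9:l
completions by unplaced set U, small U first (add the entries for U minus each lowest piece of U):
  |U|=1: {7}:1  {9}:1  {10}:1
  |U|=2: {6,7}:1  {7,9}:2  {7,10}:2  {8,10}:1  {9,10}:2
  |U|=3: {4,8,10}:1  {5,6,7}:1  {6,7,9}:3  {6,7,10}:3  {7,8,10}:3  {7,9,10}:6  {8,9,10}:3
  |U|=4: {2,4,8,10}:1  {3,5,6,7}:1  {4,7,8,10}:4  {4,8,9,10}:4  {5,6,7,9}:4  {5,6,7,10}:4  {6,7,8,10}:6  {6,7,9,10}:12  {7,8,9,10}:12
  |U|=5: {1,3,5,6,7}:1  {2,4,7,8,10}:5  {2,4,8,9,10}:5  {3,5,6,7,9}:5  {3,5,6,7,10}:5  {4,6,7,8,10}:10  {4,7,8,9,10}:20  {5,6,7,8,10}:10  {5,6,7,9,10}:20  {6,7,8,9,10}:30
  |U|=6: {0,1,3,5,6,7}:1  {1,3,5,6,7,9}:6  {1,3,5,6,7,10}:6  {2,4,6,7,8,10}:15  {2,4,7,8,9,10}:30  {3,5,6,7,8,10}:15  {3,5,6,7,9,10}:30  {4,5,6,7,8,10}:20  {4,6,7,8,9,10}:60  {5,6,7,8,9,10}:60
  |U|=7: {0,1,3,5,6,7,9}:7  {0,1,3,5,6,7,10}:7  {1,3,5,6,7,8,10}:21  {1,3,5,6,7,9,10}:42  {2,4,5,6,7,8,10}:35  {2,4,6,7,8,9,10}:105  {3,4,5,6,7,8,10}:35  {3,5,6,7,8,9,10}:105  {4,5,6,7,8,9,10}:140
  |U|=8: {0,1,3,5,6,7,8,10}:28  {0,1,3,5,6,7,9,10}:56  {1,3,4,5,6,7,8,10}:56  {1,3,5,6,7,8,9,10}:168  {2,3,4,5,6,7,8,10}:70  {2,4,5,6,7,8,9,10}:280  {3,4,5,6,7,8,9,10}:280
  |U|=9: {0,1,3,4,5,6,7,8,10}:84  {0,1,3,5,6,7,8,9,10}:252  {1,2,3,4,5,6,7,8,10}:126  {1,3,4,5,6,7,8,9,10}:504  {2,3,4,5,6,7,8,9,10}:630
  start at 0(m): 1260
  start at 2(h): 840
  start at 9(l): 210
sum over floor = 2310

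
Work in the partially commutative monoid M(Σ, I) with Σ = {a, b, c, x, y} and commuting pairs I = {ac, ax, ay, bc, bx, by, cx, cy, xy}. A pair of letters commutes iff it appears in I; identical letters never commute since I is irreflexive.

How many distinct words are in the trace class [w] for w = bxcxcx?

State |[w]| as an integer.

60

0(b) covers ∅
1(x) covers ∅
2(c) covers ∅
3(x) covers 1:x
4(c) covers 2:c
5(x) covers 3:x
floor of heap: 0:b, 1:x, 2:c
completions by unplaced set U, small U first (add the entries for U minus each lowest piece of U):
  |U|=1: {0}:1  {4}:1  {5}:1
  |U|=2: {0,4}:2  {0,5}:2  {2,4}:1  {3,5}:1  {4,5}:2
  |U|=3: {0,2,4}:3  {0,3,5}:3  {0,4,5}:6  {1,3,5}:1  {2,4,5}:3  {3,4,5}:3
  |U|=4: {0,1,3,5}:4  {0,2,4,5}:12  {0,3,4,5}:12  {1,3,4,5}:4  {2,3,4,5}:6
  start at 0(b): 10
  start at 1(x): 30
  start at 2(c): 20
sum over floor = 60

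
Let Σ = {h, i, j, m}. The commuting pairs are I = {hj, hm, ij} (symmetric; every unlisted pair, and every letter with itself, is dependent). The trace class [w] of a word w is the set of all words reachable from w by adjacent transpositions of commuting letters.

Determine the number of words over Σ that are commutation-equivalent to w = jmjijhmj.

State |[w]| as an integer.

piece 0:j — minimal
piece 1:m rests on {0:j}
piece 2:j rests on {1:m}
piece 3:i rests on {1:m}
piece 4:j rests on {2:j}
piece 5:h rests on {3:i}
piece 6:m rests on {3:i, 4:j}
piece 7:j rests on {6:m}
minimal pieces: {0:j}
ways to finish when only these pieces remain (= sum over removing one remaining piece with nothing left below it):
  1 left: {5}→1  {7}→1
  2 left: {5,7}→2  {6,7}→1
  3 left: {4,6,7}→1  {5,6,7}→3
  4 left: {2,4,6,7}→1  {3,5,6,7}→3  {4,5,6,7}→4
  5 left: {2,4,5,6,7}→5  {3,4,5,6,7}→7
  6 left: {2,3,4,5,6,7}→12
  placing 0:j first → 12 extensions

12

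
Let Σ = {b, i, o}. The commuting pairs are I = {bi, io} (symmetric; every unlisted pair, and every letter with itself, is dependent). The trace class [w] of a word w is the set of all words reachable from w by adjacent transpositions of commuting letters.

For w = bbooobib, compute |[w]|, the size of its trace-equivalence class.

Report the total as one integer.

8

#0=b has no predecessor
#1=b depends on [0:b]
#2=o depends on [1:b]
#3=o depends on [2:o]
#4=o depends on [3:o]
#5=b depends on [4:o]
#6=i has no predecessor
#7=b depends on [5:b]
sources: [0:b, 6:i]
N(rest) = Σ N(rest − s) over sources s of rest; N(one piece) = 1:
  size 1 → [6]=1  [7]=1
  size 2 → [5,7]=1  [6,7]=2
  size 3 → [4,5,7]=1  [5,6,7]=3
  size 4 → [3,4,5,7]=1  [4,5,6,7]=4
  size 5 → [2,3,4,5,7]=1  [3,4,5,6,7]=5
  size 6 → [1,2,3,4,5,7]=1  [2,3,4,5,6,7]=6
  first=0(b) contributes 7
  first=6(i) contributes 1
|[w]| = 8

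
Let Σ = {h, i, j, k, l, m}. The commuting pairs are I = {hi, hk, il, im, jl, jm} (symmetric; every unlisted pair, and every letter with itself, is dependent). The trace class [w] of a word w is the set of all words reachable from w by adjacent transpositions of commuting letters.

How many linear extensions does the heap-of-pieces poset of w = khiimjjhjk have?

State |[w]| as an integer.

17

piece 0:k — minimal
piece 1:h — minimal
piece 2:i rests on {0:k}
piece 3:i rests on {2:i}
piece 4:m rests on {0:k, 1:h}
piece 5:j rests on {1:h, 3:i}
piece 6:j rests on {5:j}
piece 7:h rests on {4:m, 6:j}
piece 8:j rests on {7:h}
piece 9:k rests on {8:j}
minimal pieces: {0:k, 1:h}
ways to finish when only these pieces remain (= sum over removing one remaining piece with nothing left below it):
  1 left: {9}→1
  2 left: {8,9}→1
  3 left: {7,8,9}→1
  4 left: {4,7,8,9}→1  {6,7,8,9}→1
  5 left: {4,6,7,8,9}→2  {5,6,7,8,9}→1
  6 left: {3,5,6,7,8,9}→1  {4,5,6,7,8,9}→3
  7 left: {1,4,5,6,7,8,9}→3  {2,3,5,6,7,8,9}→1  {3,4,5,6,7,8,9}→4
  8 left: {1,3,4,5,6,7,8,9}→7  {2,3,4,5,6,7,8,9}→5
  placing 0:k first → 12 extensions
  placing 1:h first → 5 extensions
total linear extensions = 17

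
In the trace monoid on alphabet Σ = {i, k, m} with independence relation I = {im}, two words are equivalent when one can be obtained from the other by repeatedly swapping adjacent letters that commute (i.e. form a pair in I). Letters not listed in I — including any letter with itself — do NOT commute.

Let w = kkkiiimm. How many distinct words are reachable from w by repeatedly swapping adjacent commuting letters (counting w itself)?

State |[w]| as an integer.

0(k) covers ∅
1(k) covers 0:k
2(k) covers 1:k
3(i) covers 2:k
4(i) covers 3:i
5(i) covers 4:i
6(m) covers 2:k
7(m) covers 6:m
floor of heap: 0:k
completions by unplaced set U, small U first (add the entries for U minus each lowest piece of U):
  |U|=1: {5}:1  {7}:1
  |U|=2: {4,5}:1  {5,7}:2  {6,7}:1
  |U|=3: {3,4,5}:1  {4,5,7}:3  {5,6,7}:3
  |U|=4: {3,4,5,7}:4  {4,5,6,7}:6
  |U|=5: {3,4,5,6,7}:10
  |U|=6: {2,3,4,5,6,7}:10
  start at 0(k): 10

10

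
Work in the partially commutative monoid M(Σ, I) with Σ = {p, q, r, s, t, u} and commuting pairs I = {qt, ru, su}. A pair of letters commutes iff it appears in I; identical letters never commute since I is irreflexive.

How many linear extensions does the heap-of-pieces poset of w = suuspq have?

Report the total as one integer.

6

piece 0:s — minimal
piece 1:u — minimal
piece 2:u rests on {1:u}
piece 3:s rests on {0:s}
piece 4:p rests on {2:u, 3:s}
piece 5:q rests on {4:p}
minimal pieces: {0:s, 1:u}
ways to finish when only these pieces remain (= sum over removing one remaining piece with nothing left below it):
  1 left: {5}→1
  2 left: {4,5}→1
  3 left: {2,4,5}→1  {3,4,5}→1
  4 left: {0,3,4,5}→1  {1,2,4,5}→1  {2,3,4,5}→2
  placing 0:s first → 3 extensions
  placing 1:u first → 3 extensions
total linear extensions = 6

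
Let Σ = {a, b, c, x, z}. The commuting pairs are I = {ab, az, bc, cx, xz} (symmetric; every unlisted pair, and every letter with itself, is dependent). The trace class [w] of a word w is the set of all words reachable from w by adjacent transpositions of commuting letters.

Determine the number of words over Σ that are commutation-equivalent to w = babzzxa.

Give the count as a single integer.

piece 0:b — minimal
piece 1:a — minimal
piece 2:b rests on {0:b}
piece 3:z rests on {2:b}
piece 4:z rests on {3:z}
piece 5:x rests on {1:a, 2:b}
piece 6:a rests on {5:x}
minimal pieces: {0:b, 1:a}
ways to finish when only these pieces remain (= sum over removing one remaining piece with nothing left below it):
  1 left: {4}→1  {6}→1
  2 left: {3,4}→1  {4,6}→2  {5,6}→1
  3 left: {1,5,6}→1  {3,4,6}→3  {4,5,6}→3
  4 left: {1,4,5,6}→4  {3,4,5,6}→6
  5 left: {1,3,4,5,6}→10  {2,3,4,5,6}→6
  placing 0:b first → 16 extensions
  placing 1:a first → 6 extensions
total linear extensions = 22

22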